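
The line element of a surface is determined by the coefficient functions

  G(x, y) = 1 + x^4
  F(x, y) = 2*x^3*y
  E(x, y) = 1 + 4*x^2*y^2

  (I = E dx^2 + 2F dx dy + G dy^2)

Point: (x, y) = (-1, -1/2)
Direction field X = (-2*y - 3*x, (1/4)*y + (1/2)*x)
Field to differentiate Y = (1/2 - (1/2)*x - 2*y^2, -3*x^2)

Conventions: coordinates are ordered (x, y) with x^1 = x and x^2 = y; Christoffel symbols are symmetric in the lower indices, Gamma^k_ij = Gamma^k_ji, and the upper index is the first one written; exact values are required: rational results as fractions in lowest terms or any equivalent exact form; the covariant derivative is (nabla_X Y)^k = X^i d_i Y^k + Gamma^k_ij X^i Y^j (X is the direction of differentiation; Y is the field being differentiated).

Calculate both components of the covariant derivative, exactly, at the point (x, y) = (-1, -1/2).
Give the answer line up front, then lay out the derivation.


Answer: (nabla_X Y)^x = 103/24, (nabla_X Y)^y = 757/24

E = 2, F = 1, G = 2 at the point
E_x = -2, E_y = -4, F_x = -3, F_y = -2, G_x = -4, G_y = 0
EG - F^2 = 3;  g^inv = (1/3) * [[2, -1], [-1, 2]]
first-kind symbols [ij,l] = (1/2)(d_i g_jl + d_j g_il - d_l g_ij): [xx,x] = E_x/2 = -1, [xx,y] = F_x - E_y/2 = -1, [xy,x] = E_y/2 = -2, [xy,y] = G_x/2 = -2, [yy,x] = F_y - G_x/2 = 0, [yy,y] = G_y/2 = 0
Gamma^x_ij = (G*[ij,x] - F*[ij,y])/(EG - F^2), Gamma^y_ij = (E*[ij,y] - F*[ij,x])/(EG - F^2)
Gamma_xxx = -1/3, Gamma_xxy = -2/3, Gamma_xyy = 0, Gamma_yxx = -1/3, Gamma_yxy = -2/3, Gamma_yyy = 0
X = (4, -5/8), Y = (1/2, -3) at the point


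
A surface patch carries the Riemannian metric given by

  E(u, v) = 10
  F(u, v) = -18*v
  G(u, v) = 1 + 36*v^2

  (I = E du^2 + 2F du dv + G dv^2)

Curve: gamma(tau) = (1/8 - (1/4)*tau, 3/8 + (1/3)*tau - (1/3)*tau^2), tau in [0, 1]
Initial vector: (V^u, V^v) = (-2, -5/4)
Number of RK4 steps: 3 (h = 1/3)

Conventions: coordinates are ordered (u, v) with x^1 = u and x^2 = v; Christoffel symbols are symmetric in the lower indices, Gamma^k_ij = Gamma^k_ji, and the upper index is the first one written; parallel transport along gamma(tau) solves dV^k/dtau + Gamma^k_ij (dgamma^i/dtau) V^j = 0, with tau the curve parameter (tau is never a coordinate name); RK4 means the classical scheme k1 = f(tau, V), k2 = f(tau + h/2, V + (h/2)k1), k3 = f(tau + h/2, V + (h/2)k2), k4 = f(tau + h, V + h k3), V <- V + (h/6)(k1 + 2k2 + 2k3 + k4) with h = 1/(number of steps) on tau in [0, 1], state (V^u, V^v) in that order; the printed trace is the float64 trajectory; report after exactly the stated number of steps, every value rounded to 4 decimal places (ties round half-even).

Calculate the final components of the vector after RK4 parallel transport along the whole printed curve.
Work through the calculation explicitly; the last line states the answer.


gamma'(tau) = (-1/4, 1/3 - (2/3)*tau); f(tau, V)^k = -Gamma^k_ij(gamma(tau)) gamma'^i(tau) V^j; h = 1/3; intermediate values shown to 6 dp
curve data and Christoffel symbols at the stage parameters:
  tau = 0.000000: gamma = (0.125000, 0.375000), gamma' = (-0.250000, 0.333333); Gamma_uuu = 0.000000, Gamma_uuv = 0.000000, Gamma_uvv = -1.195021, Gamma_vuu = 0.000000, Gamma_vuv = 0.000000, Gamma_vvv = 0.896266
  tau = 0.166667: gamma = (0.083333, 0.421296), gamma' = (-0.250000, 0.222222); Gamma_uuu = 0.000000, Gamma_uuv = 0.000000, Gamma_uvv = -1.098253, Gamma_vuu = 0.000000, Gamma_vuv = 0.000000, Gamma_vvv = 0.925380
  tau = 0.333333: gamma = (0.041667, 0.449074), gamma' = (-0.250000, 0.111111); Gamma_uuu = 0.000000, Gamma_uuv = 0.000000, Gamma_uvv = -1.042872, Gamma_vuu = 0.000000, Gamma_vuv = 0.000000, Gamma_vvv = 0.936653
  tau = 0.500000: gamma = (0.000000, 0.458333), gamma' = (-0.250000, 0.000000); Gamma_uuu = 0.000000, Gamma_uuv = 0.000000, Gamma_uvv = -1.024911, Gamma_vuu = 0.000000, Gamma_vuv = 0.000000, Gamma_vvv = 0.939502
  tau = 0.666667: gamma = (-0.041667, 0.449074), gamma' = (-0.250000, -0.111111); Gamma_uuu = 0.000000, Gamma_uuv = 0.000000, Gamma_uvv = -1.042872, Gamma_vuu = 0.000000, Gamma_vuv = 0.000000, Gamma_vvv = 0.936653
  tau = 0.833333: gamma = (-0.083333, 0.421296), gamma' = (-0.250000, -0.222222); Gamma_uuu = 0.000000, Gamma_uuv = 0.000000, Gamma_uvv = -1.098253, Gamma_vuu = 0.000000, Gamma_vuv = 0.000000, Gamma_vvv = 0.925380
  tau = 1.000000: gamma = (-0.125000, 0.375000), gamma' = (-0.250000, -0.333333); Gamma_uuu = 0.000000, Gamma_uuv = 0.000000, Gamma_uvv = -1.195021, Gamma_vuu = 0.000000, Gamma_vuv = 0.000000, Gamma_vvv = 0.896266
step 0: V^u = -2.0000, V^v = -1.2500
step 1: k1 = (-0.497925, 0.373444), k2 = (-0.289880, 0.244251), k3 = (-0.295135, 0.248679), k4 = (-0.135238, 0.121464); V <- V + (h/6)(k1 + 2k2 + 2k3 + k4): V^u = -2.1002, V^v = -1.1677
step 2: k1 = (-0.135311, 0.121529), k2 = (0.000000, 0.000000), k3 = (0.000000, 0.000000), k4 = (0.135311, -0.121529); V <- V + (h/6)(k1 + 2k2 + 2k3 + k4): V^u = -2.1002, V^v = -1.1677
step 3: k1 = (0.135311, -0.121529), k2 = (0.289936, -0.244298), k3 = (0.294930, -0.248506), k4 = (0.498153, -0.373614); V <- V + (h/6)(k1 + 2k2 + 2k3 + k4): V^u = -2.0000, V^v = -1.2500

Answer: V^u = -2.0000, V^v = -1.2500


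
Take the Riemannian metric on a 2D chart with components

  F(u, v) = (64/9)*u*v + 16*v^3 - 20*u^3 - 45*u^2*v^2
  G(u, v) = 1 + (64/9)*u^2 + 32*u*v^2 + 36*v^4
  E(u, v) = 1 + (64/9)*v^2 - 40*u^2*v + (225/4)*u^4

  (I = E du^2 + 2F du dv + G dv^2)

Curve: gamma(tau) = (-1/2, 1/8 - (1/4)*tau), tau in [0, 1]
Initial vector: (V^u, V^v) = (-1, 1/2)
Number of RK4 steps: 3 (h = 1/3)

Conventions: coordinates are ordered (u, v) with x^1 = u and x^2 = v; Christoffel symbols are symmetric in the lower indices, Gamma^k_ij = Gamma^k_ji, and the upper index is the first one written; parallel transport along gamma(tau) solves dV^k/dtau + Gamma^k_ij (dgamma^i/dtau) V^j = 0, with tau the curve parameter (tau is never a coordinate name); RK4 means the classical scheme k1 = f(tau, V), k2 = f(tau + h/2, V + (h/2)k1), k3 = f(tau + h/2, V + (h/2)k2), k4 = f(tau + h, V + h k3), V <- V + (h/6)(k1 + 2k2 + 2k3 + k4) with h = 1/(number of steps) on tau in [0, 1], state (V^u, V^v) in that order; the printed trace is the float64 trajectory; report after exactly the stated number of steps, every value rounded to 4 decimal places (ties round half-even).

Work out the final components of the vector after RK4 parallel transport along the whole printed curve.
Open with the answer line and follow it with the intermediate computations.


Answer: V^u = -0.8148, V^v = 0.6283

gamma'(tau) = (0, -1/4); f(tau, V)^k = -Gamma^k_ij(gamma(tau)) gamma'^i(tau) V^j; h = 1/3; intermediate values shown to 6 dp
curve data and Christoffel symbols at the stage parameters:
  tau = 0.000000: gamma = (-0.500000, 0.125000), gamma' = (0.000000, -0.250000); Gamma_uuu = -2.353305, Gamma_uuv = -0.836731, Gamma_uvv = -0.470661, Gamma_vuu = -1.892184, Gamma_vuv = -0.672777, Gamma_vvv = -0.378437
  tau = 0.166667: gamma = (-0.500000, 0.083333), gamma' = (0.000000, -0.250000); Gamma_uuu = -2.295492, Gamma_uuv = -0.816175, Gamma_uvv = -0.306066, Gamma_vuu = -1.793956, Gamma_vuv = -0.637851, Gamma_vvv = -0.239194
  tau = 0.333333: gamma = (-0.500000, 0.041667), gamma' = (0.000000, -0.250000); Gamma_uuu = -2.256993, Gamma_uuv = -0.802486, Gamma_uvv = -0.150466, Gamma_vuu = -1.692745, Gamma_vuv = -0.601865, Gamma_vvv = -0.112850
  tau = 0.500000: gamma = (-0.500000, 0.000000), gamma' = (0.000000, -0.250000); Gamma_uuu = -2.234483, Gamma_uuv = -0.794483, Gamma_uvv = 0.000000, Gamma_vuu = -1.588966, Gamma_vuv = -0.564966, Gamma_vvv = 0.000000
  tau = 0.666667: gamma = (-0.500000, -0.041667), gamma' = (0.000000, -0.250000); Gamma_uuu = -2.225004, Gamma_uuv = -0.791112, Gamma_uvv = 0.148334, Gamma_vuu = -1.482039, Gamma_vuv = -0.526947, Gamma_vvv = 0.098803
  tau = 0.833333: gamma = (-0.500000, -0.083333), gamma' = (0.000000, -0.250000); Gamma_uuu = -2.225801, Gamma_uuv = -0.791396, Gamma_uvv = 0.296773, Gamma_vuu = -1.370858, Gamma_vuv = -0.487416, Gamma_vvv = 0.182781
  tau = 1.000000: gamma = (-0.500000, -0.125000), gamma' = (0.000000, -0.250000); Gamma_uuu = -2.234159, Gamma_uuv = -0.794368, Gamma_uvv = 0.446832, Gamma_vuu = -1.254080, Gamma_vuv = -0.445895, Gamma_vvv = 0.250816
step 0: V^u = -1.0000, V^v = 0.5000
step 1: k1 = (0.150350, 0.120890), k2 = (0.159131, 0.124363), k3 = (0.158788, 0.124095), k4 = (0.169639, 0.127229); V <- V + (h/6)(k1 + 2k2 + 2k3 + k4): V^u = -0.9469, V^v = 0.5414
step 2: k1 = (0.169603, 0.127202), k2 = (0.182459, 0.129749), k3 = (0.182034, 0.129446), k4 = (0.196952, 0.131186); V <- V + (h/6)(k1 + 2k2 + 2k3 + k4): V^u = -0.8860, V^v = 0.5845
step 3: k1 = (0.196915, 0.131162), k2 = (0.213799, 0.131678), k3 = (0.213249, 0.131339), k4 = (0.232032, 0.130244); V <- V + (h/6)(k1 + 2k2 + 2k3 + k4): V^u = -0.8148, V^v = 0.6283


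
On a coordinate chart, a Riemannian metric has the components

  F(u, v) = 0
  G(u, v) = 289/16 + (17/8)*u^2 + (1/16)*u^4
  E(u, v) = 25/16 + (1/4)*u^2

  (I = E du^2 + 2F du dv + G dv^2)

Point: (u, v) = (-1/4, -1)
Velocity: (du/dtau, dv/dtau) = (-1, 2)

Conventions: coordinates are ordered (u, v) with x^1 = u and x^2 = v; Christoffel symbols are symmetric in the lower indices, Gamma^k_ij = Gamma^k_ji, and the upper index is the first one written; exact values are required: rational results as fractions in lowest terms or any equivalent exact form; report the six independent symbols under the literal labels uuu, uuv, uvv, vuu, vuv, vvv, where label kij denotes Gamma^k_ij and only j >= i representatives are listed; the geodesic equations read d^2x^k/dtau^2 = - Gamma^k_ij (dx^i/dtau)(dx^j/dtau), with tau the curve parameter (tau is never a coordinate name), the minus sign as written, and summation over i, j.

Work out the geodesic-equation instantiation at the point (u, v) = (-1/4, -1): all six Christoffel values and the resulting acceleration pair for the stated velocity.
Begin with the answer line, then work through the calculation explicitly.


Answer: Gamma_uuu = -4/101, Gamma_uuv = 0, Gamma_uvv = 273/808, Gamma_vuu = 0, Gamma_vuv = -8/273, Gamma_vvv = 0; accelerations (d^2u/dtau^2, d^2v/dtau^2) = (-265/202, -32/273)

E = 101/64, F = 0, G = 74529/4096 at the point
E_u = -1/8, E_v = 0, F_u = 0, F_v = 0, G_u = -273/256, G_v = 0
EG - F^2 = 7527429/262144;  g^inv = (262144/7527429) * [[74529/4096, 0], [0, 101/64]]
first-kind symbols [ij,l] = (1/2)(d_i g_jl + d_j g_il - d_l g_ij): [uu,u] = E_u/2 = -1/16, [uu,v] = F_u - E_v/2 = 0, [uv,u] = E_v/2 = 0, [uv,v] = G_u/2 = -273/512, [vv,u] = F_v - G_u/2 = 273/512, [vv,v] = G_v/2 = 0
Gamma^u_ij = (G*[ij,u] - F*[ij,v])/(EG - F^2), Gamma^v_ij = (E*[ij,v] - F*[ij,u])/(EG - F^2)
Gamma_uuu = -4/101, Gamma_uuv = 0, Gamma_uvv = 273/808, Gamma_vuu = 0, Gamma_vuv = -8/273, Gamma_vvv = 0
d^2u/dtau^2 = -(Gamma_uuu*(-1)^2 + 2*Gamma_uuv*(-1)*(2) + Gamma_uvv*(2)^2) = -265/202
d^2v/dtau^2 = -(Gamma_vuu*(-1)^2 + 2*Gamma_vuv*(-1)*(2) + Gamma_vvv*(2)^2) = -32/273


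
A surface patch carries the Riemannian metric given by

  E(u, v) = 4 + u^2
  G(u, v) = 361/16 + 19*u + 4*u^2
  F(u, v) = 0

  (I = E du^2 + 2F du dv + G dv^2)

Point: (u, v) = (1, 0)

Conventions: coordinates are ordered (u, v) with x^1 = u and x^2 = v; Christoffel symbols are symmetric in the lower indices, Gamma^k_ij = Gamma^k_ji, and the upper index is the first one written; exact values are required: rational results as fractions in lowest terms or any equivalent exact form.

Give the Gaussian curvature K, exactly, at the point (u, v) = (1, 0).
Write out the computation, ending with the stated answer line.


E = 5, F = 0, G = 729/16, EG - F^2 = 3645/16 at the point
E_u = 2, E_v = 0, F_u = 0, F_v = 0, G_u = 27, G_v = 0
E_vv = 0, F_uv = 0, G_uu = 8
Compute both Brioschi determinants and normalise by (EG - F^2)^2.
M1 = [[-E_vv/2 + F_uv - G_uu/2, E_u/2, F_u - E_v/2], [F_v - G_u/2, E, F], [G_v/2, F, G]] = [[-4, 1, 0], [-27/2, 5, 0], [0, 0, 729/16]]; det M1 = -9477/32
M2 = [[0, E_v/2, G_u/2], [E_v/2, E, F], [G_u/2, F, G]] = [[0, 0, 27/2], [0, 5, 0], [27/2, 0, 729/16]]; det M2 = -3645/4
det M1 - det M2 = 19683/32; K = 19683/32 / (3645/16)^2 = 8/675

Answer: K = 8/675


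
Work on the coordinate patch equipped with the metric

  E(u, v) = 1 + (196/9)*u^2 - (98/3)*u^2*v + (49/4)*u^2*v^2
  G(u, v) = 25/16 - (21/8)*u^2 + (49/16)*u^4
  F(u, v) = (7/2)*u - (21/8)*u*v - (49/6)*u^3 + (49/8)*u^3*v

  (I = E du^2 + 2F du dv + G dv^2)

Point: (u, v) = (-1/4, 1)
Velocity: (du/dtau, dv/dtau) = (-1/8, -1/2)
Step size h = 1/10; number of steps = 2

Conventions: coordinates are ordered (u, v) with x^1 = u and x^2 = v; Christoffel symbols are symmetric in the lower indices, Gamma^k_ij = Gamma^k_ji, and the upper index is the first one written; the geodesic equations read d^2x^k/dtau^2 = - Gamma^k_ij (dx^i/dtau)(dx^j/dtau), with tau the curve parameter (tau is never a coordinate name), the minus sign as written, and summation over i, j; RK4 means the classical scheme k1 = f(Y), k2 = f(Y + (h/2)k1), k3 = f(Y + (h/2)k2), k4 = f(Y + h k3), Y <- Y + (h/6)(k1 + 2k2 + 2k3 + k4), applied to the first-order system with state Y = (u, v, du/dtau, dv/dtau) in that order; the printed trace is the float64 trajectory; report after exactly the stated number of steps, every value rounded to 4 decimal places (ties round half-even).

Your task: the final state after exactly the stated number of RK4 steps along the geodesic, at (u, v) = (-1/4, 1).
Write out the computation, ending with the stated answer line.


f(Y) = (du/dtau, dv/dtau, -Gamma^u_ij Y'^i Y'^j, -Gamma^v_ij Y'^i Y'^j) with the Gammas evaluated at the stage position; h = 0.100000; intermediate values shown to 6 dp
step 0: u = -0.2500, v = 1.0000, du/dtau = -0.1250, dv/dtau = -0.5000
step 1:
  k1: at (u, v) = (-0.250000, 1.000000), (du/dtau, dv/dtau) = (-0.125000, -0.500000); Gamma_uuu = -0.227539, Gamma_uuv = -0.170654, Gamma_uvv = 0.000000, Gamma_vuu = 0.499773, Gamma_vuv = 0.374830, Gamma_vvv = 0.000000; k1 = (-0.125000, -0.500000, 0.024887, -0.054663)
  k2: at (u, v) = (-0.256250, 0.975000), (du/dtau, dv/dtau) = (-0.123756, -0.502733); Gamma_uuu = -0.267529, Gamma_uuv = -0.191314, Gamma_uvv = 0.000000, Gamma_vuu = 0.528670, Gamma_vuv = 0.378061, Gamma_vvv = 0.000000; k2 = (-0.123756, -0.502733, 0.027903, -0.055140)
  k3: at (u, v) = (-0.256188, 0.974863), (du/dtau, dv/dtau) = (-0.123605, -0.502757); Gamma_uuu = -0.267650, Gamma_uuv = -0.191281, Gamma_uvv = 0.000000, Gamma_vuu = 0.528883, Gamma_vuv = 0.377977, Gamma_vvv = 0.000000; k3 = (-0.123605, -0.502757, 0.027863, -0.055058)
  k4: at (u, v) = (-0.262360, 0.949724), (du/dtau, dv/dtau) = (-0.122214, -0.505506); Gamma_uuu = -0.311066, Gamma_uuv = -0.212746, Gamma_uvv = 0.000000, Gamma_vuu = 0.555933, Gamma_vuv = 0.380217, Gamma_vvv = 0.000000; k4 = (-0.122214, -0.505506, 0.030933, -0.055283)
  Y <- Y + (h/6)(k1 + 2k2 + 2k3 + k4): u = -0.2624, v = 0.9497, du/dtau = -0.1222, dv/dtau = -0.5055
step 2:
  k1: at (u, v) = (-0.262366, 0.949725), (du/dtau, dv/dtau) = (-0.122211, -0.505506); Gamma_uuu = -0.311071, Gamma_uuv = -0.212754, Gamma_uvv = 0.000000, Gamma_vuu = 0.555928, Gamma_vuv = 0.380222, Gamma_vvv = 0.000000; k1 = (-0.122211, -0.505506, 0.030933, -0.055282)
  k2: at (u, v) = (-0.268476, 0.924450), (du/dtau, dv/dtau) = (-0.120664, -0.508270); Gamma_uuu = -0.357781, Gamma_uuv = -0.234922, Gamma_uvv = 0.000000, Gamma_vuu = 0.580940, Gamma_vuv = 0.381450, Gamma_vvv = 0.000000; k2 = (-0.120664, -0.508270, 0.034025, -0.055247)
  k3: at (u, v) = (-0.268399, 0.924312), (du/dtau, dv/dtau) = (-0.120510, -0.508268); Gamma_uuu = -0.357895, Gamma_uuv = -0.234850, Gamma_uvv = 0.000000, Gamma_vuu = 0.581165, Gamma_vuv = 0.381358, Gamma_vvv = 0.000000; k3 = (-0.120510, -0.508268, 0.033967, -0.055157)
  k4: at (u, v) = (-0.274417, 0.898898), (du/dtau, dv/dtau) = (-0.118814, -0.511021); Gamma_uuu = -0.407665, Gamma_uuv = -0.257507, Gamma_uvv = 0.000000, Gamma_vuu = 0.604007, Gamma_vuv = 0.381529, Gamma_vvv = 0.000000; k4 = (-0.118814, -0.511021, 0.037025, -0.054857)
  Y <- Y + (h/6)(k1 + 2k2 + 2k3 + k4): u = -0.2744, v = 0.8989, du/dtau = -0.1188, dv/dtau = -0.5110

Answer: u = -0.2744, v = 0.8989, du/dtau = -0.1188, dv/dtau = -0.5110


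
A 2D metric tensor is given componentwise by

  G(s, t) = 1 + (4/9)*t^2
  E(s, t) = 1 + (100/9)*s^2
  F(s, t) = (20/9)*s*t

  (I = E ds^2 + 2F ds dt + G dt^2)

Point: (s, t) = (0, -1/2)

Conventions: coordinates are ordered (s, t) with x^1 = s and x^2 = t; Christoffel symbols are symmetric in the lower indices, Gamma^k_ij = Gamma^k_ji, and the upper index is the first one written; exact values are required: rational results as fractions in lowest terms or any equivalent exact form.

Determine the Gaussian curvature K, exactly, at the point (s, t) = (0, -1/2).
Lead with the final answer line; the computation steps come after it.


Answer: K = 9/5

E = 1, F = 0, G = 10/9, EG - F^2 = 10/9 at the point
E_s = 0, E_t = 0, F_s = -10/9, F_t = 0, G_s = 0, G_t = -4/9
E_tt = 0, F_st = 20/9, G_ss = 0
The intrinsic route: Brioschi's K = (det M1 - det M2)/(EG - F^2)^2.
M1 = [[-E_tt/2 + F_st - G_ss/2, E_s/2, F_s - E_t/2], [F_t - G_s/2, E, F], [G_t/2, F, G]] = [[20/9, 0, -10/9], [0, 1, 0], [-2/9, 0, 10/9]]; det M1 = 20/9
M2 = [[0, E_t/2, G_s/2], [E_t/2, E, F], [G_s/2, F, G]] = [[0, 0, 0], [0, 1, 0], [0, 0, 10/9]]; det M2 = 0
det M1 - det M2 = 20/9; K = 20/9 / (10/9)^2 = 9/5


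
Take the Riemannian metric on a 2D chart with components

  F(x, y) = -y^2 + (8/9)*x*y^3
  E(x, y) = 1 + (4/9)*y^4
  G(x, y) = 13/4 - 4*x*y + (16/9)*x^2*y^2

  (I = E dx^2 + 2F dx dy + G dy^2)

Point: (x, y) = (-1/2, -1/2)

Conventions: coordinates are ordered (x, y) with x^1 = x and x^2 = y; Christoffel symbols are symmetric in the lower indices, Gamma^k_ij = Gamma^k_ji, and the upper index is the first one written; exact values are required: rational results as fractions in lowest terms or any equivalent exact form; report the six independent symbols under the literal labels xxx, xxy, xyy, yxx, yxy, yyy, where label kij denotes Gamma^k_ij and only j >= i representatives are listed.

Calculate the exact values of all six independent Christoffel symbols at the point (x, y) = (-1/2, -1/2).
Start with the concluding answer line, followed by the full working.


Answer: Gamma_xxx = 0, Gamma_xxy = -2/43, Gamma_xyy = -2/43, Gamma_yxx = 0, Gamma_yxy = 14/43, Gamma_yyy = 14/43

E = 37/36, F = -7/36, G = 85/36 at the point
E_x = 0, E_y = -2/9, F_x = -1/9, F_y = 2/3, G_x = 14/9, G_y = 14/9
EG - F^2 = 43/18;  g^inv = (18/43) * [[85/36, 7/36], [7/36, 37/36]]
first-kind symbols [ij,l] = (1/2)(d_i g_jl + d_j g_il - d_l g_ij): [xx,x] = E_x/2 = 0, [xx,y] = F_x - E_y/2 = 0, [xy,x] = E_y/2 = -1/9, [xy,y] = G_x/2 = 7/9, [yy,x] = F_y - G_x/2 = -1/9, [yy,y] = G_y/2 = 7/9
Gamma^x_ij = (G*[ij,x] - F*[ij,y])/(EG - F^2), Gamma^y_ij = (E*[ij,y] - F*[ij,x])/(EG - F^2)


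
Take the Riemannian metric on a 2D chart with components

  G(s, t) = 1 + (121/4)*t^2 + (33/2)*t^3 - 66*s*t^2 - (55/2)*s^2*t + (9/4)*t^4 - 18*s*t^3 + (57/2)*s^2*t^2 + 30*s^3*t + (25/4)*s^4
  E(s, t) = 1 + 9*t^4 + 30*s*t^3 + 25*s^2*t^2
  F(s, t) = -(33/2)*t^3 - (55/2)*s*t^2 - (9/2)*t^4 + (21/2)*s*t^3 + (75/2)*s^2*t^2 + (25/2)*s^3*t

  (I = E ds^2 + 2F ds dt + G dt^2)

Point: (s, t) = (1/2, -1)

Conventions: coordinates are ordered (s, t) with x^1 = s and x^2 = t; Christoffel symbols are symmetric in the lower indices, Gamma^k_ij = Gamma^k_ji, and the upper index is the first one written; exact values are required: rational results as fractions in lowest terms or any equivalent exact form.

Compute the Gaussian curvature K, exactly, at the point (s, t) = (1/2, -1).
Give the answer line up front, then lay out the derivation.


Answer: K = -60416/62001

E = 5/4, F = 13/16, G = 233/64, EG - F^2 = 249/64 at the point
E_s = -5, E_t = -7/2, F_s = -79/8, F_t = -87/16, G_s = -91/8, G_t = 13/8
E_tt = 61/2, F_st = 167/8, G_ss = 163/4
By Brioschi, K is (det M1 - det M2) divided by (EG - F^2) squared.
M1 = [[-E_tt/2 + F_st - G_ss/2, E_s/2, F_s - E_t/2], [F_t - G_s/2, E, F], [G_t/2, F, G]] = [[-59/4, -5/2, -65/8], [1/4, 5/4, 13/16], [13/16, 13/16, 233/64]]; det M1 = -12841/256
M2 = [[0, E_t/2, G_s/2], [E_t/2, E, F], [G_s/2, F, G]] = [[0, -7/4, -91/16], [-7/4, 5/4, 13/16], [-91/16, 13/16, 233/64]]; det M2 = -9065/256
det M1 - det M2 = -59/4; K = -59/4 / (249/64)^2 = -60416/62001


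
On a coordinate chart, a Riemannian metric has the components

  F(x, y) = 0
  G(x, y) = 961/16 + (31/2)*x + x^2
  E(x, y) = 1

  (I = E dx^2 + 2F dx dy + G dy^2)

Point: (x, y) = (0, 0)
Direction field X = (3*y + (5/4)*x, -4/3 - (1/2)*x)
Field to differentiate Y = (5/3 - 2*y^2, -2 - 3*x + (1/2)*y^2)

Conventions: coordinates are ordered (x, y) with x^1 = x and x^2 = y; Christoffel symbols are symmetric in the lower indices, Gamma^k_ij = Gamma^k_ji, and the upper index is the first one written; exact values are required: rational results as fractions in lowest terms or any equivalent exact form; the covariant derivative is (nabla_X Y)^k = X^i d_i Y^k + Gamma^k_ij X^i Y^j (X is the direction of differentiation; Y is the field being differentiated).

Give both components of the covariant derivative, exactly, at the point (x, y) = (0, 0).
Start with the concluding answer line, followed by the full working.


Answer: (nabla_X Y)^x = -62/3, (nabla_X Y)^y = -80/279

E = 1, F = 0, G = 961/16 at the point
E_x = 0, E_y = 0, F_x = 0, F_y = 0, G_x = 31/2, G_y = 0
EG - F^2 = 961/16;  g^inv = (16/961) * [[961/16, 0], [0, 1]]
first-kind symbols [ij,l] = (1/2)(d_i g_jl + d_j g_il - d_l g_ij): [xx,x] = E_x/2 = 0, [xx,y] = F_x - E_y/2 = 0, [xy,x] = E_y/2 = 0, [xy,y] = G_x/2 = 31/4, [yy,x] = F_y - G_x/2 = -31/4, [yy,y] = G_y/2 = 0
Gamma^x_ij = (G*[ij,x] - F*[ij,y])/(EG - F^2), Gamma^y_ij = (E*[ij,y] - F*[ij,x])/(EG - F^2)
Gamma_xxx = 0, Gamma_xxy = 0, Gamma_xyy = -31/4, Gamma_yxx = 0, Gamma_yxy = 4/31, Gamma_yyy = 0
X = (0, -4/3), Y = (5/3, -2) at the point


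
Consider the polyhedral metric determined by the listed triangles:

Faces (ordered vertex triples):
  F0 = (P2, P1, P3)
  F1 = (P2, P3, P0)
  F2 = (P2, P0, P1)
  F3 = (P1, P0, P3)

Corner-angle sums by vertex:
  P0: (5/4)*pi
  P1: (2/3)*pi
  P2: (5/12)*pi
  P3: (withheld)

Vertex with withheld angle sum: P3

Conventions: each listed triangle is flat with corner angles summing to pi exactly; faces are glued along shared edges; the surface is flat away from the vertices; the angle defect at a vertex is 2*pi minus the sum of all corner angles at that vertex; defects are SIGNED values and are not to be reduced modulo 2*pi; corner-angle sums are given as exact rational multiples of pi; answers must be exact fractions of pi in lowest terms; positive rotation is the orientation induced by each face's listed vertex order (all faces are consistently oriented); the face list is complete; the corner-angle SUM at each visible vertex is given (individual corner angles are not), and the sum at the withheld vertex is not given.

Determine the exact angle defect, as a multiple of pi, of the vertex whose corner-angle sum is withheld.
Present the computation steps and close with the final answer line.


V = 4, E = 6, F = 4; chi = V - E + F = 2
Gauss-Bonnet: total defect = 2*pi*chi = 4*pi; visible defects sum to (11/3)*pi

Answer: defect(P3) = pi/3


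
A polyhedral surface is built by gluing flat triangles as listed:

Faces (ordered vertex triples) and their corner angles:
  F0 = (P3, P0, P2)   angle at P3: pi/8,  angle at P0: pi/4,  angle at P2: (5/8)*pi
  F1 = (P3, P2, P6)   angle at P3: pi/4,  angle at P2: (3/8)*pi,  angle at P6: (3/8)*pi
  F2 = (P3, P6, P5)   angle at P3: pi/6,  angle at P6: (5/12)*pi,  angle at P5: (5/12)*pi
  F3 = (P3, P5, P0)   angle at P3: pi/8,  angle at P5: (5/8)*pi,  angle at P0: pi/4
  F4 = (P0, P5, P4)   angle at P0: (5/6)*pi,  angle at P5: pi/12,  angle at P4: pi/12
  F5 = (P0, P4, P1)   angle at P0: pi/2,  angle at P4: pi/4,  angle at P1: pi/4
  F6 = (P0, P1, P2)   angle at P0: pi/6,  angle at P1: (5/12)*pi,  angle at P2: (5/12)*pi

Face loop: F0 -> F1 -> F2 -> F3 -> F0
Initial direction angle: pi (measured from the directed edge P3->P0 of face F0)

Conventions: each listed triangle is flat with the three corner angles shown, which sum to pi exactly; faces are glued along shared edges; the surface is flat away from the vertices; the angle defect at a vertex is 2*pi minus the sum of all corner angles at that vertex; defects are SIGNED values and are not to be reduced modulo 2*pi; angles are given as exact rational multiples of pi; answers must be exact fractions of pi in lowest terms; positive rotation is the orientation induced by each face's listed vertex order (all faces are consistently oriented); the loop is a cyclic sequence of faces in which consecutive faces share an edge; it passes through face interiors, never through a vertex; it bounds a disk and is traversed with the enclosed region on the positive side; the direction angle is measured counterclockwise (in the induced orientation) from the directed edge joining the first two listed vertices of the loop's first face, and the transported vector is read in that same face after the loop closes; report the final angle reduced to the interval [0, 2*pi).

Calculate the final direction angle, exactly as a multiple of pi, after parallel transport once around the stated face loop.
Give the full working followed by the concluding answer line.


enclosed vertex P3: corner angles sum to (2/3)*pi, defect = 2*pi - (2/3)*pi = (4/3)*pi
the rotation equals the total enclosed defect, so the final angle is initial + defects (mod 2*pi)
final angle = pi + (4/3)*pi = pi/3 (mod 2*pi)

Answer: final direction angle = pi/3


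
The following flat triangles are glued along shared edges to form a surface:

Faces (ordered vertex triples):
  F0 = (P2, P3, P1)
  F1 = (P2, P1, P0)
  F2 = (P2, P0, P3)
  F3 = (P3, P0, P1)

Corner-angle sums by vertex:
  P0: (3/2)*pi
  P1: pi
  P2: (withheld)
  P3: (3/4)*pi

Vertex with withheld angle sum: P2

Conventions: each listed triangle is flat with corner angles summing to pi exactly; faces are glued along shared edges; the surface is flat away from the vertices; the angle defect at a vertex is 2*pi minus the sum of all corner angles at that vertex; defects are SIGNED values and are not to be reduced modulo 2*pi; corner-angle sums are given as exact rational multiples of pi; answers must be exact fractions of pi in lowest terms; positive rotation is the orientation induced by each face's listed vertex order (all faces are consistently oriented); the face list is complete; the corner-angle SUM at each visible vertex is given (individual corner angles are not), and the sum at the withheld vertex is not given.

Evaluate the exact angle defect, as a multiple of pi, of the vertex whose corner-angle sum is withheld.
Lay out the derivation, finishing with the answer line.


V = 4, E = 6, F = 4; chi = V - E + F = 2
Gauss-Bonnet: total defect = 2*pi*chi = 4*pi; visible defects sum to (11/4)*pi

Answer: defect(P2) = (5/4)*pi


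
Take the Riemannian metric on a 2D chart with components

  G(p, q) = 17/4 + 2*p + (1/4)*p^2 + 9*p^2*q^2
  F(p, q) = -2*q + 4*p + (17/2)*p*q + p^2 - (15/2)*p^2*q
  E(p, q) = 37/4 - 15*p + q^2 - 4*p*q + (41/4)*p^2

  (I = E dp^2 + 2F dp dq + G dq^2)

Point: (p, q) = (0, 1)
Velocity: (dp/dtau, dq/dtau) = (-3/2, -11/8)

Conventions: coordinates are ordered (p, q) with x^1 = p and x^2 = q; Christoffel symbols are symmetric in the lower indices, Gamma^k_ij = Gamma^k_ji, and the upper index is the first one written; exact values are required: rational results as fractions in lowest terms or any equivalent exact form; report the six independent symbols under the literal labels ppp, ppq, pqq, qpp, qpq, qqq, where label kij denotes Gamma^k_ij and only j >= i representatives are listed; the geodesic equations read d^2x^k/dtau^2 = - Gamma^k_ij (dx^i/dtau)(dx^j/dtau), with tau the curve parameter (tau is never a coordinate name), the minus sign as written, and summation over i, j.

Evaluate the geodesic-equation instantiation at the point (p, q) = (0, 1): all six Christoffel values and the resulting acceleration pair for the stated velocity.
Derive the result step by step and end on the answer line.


E = 41/4, F = -2, G = 17/4 at the point
E_p = -19, E_q = 2, F_p = 25/2, F_q = -2, G_p = 2, G_q = 0
EG - F^2 = 633/16;  g^inv = (16/633) * [[17/4, 2], [2, 41/4]]
first-kind symbols [ij,l] = (1/2)(d_i g_jl + d_j g_il - d_l g_ij): [pp,p] = E_p/2 = -19/2, [pp,q] = F_p - E_q/2 = 23/2, [pq,p] = E_q/2 = 1, [pq,q] = G_p/2 = 1, [qq,p] = F_q - G_p/2 = -3, [qq,q] = G_q/2 = 0
Gamma^p_ij = (G*[ij,p] - F*[ij,q])/(EG - F^2), Gamma^q_ij = (E*[ij,q] - F*[ij,p])/(EG - F^2)
Gamma_ppp = -278/633, Gamma_ppq = 100/633, Gamma_pqq = -68/211, Gamma_qpp = 1582/633, Gamma_qpq = 196/633, Gamma_qqq = -32/211
d^2p/dtau^2 = -(Gamma_ppp*(-3/2)^2 + 2*Gamma_ppq*(-3/2)*(-11/8) + Gamma_pqq*(-11/8)^2) = 3193/3376
d^2q/dtau^2 = -(Gamma_qpp*(-3/2)^2 + 2*Gamma_qpq*(-3/2)*(-11/8) + Gamma_qqq*(-11/8)^2) = -2791/422

Answer: Gamma_ppp = -278/633, Gamma_ppq = 100/633, Gamma_pqq = -68/211, Gamma_qpp = 1582/633, Gamma_qpq = 196/633, Gamma_qqq = -32/211; accelerations (d^2p/dtau^2, d^2q/dtau^2) = (3193/3376, -2791/422)


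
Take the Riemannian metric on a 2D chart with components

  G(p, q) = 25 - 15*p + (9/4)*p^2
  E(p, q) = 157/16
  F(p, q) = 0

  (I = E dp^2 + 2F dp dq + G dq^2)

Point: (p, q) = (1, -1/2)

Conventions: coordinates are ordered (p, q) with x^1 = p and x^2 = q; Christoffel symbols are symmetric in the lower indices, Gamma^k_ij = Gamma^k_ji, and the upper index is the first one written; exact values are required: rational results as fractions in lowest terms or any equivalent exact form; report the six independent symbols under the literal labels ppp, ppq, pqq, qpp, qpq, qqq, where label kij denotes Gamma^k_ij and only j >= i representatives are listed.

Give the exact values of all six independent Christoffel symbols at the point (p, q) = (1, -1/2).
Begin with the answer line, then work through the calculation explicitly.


Answer: Gamma_ppp = 0, Gamma_ppq = 0, Gamma_pqq = 84/157, Gamma_qpp = 0, Gamma_qpq = -3/7, Gamma_qqq = 0

E = 157/16, F = 0, G = 49/4 at the point
E_p = 0, E_q = 0, F_p = 0, F_q = 0, G_p = -21/2, G_q = 0
EG - F^2 = 7693/64;  g^inv = (64/7693) * [[49/4, 0], [0, 157/16]]
first-kind symbols [ij,l] = (1/2)(d_i g_jl + d_j g_il - d_l g_ij): [pp,p] = E_p/2 = 0, [pp,q] = F_p - E_q/2 = 0, [pq,p] = E_q/2 = 0, [pq,q] = G_p/2 = -21/4, [qq,p] = F_q - G_p/2 = 21/4, [qq,q] = G_q/2 = 0
Gamma^p_ij = (G*[ij,p] - F*[ij,q])/(EG - F^2), Gamma^q_ij = (E*[ij,q] - F*[ij,p])/(EG - F^2)


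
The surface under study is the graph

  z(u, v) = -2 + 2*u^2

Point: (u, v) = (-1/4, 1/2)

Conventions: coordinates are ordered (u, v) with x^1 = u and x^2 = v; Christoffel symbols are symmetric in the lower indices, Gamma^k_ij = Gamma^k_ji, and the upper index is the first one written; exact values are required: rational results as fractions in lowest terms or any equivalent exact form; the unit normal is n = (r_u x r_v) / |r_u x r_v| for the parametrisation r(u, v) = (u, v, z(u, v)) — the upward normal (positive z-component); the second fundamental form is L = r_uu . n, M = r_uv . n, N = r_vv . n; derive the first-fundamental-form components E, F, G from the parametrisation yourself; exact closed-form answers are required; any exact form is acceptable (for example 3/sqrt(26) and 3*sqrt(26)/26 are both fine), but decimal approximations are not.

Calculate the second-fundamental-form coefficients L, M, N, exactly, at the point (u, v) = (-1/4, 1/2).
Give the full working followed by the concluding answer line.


z_u = -1, z_v = 0, z_uu = 4, z_uv = 0, z_vv = 0
E = 2, F = 0, G = 1; answer radicand W^2 = 2
unnormalised second-form numerators: l = 4, m = 0, n = 0; L = l/sqrt(2), and similarly M = m/sqrt(W^2), N = n/sqrt(W^2)

Answer: L = 2*sqrt(2), M = 0, N = 0


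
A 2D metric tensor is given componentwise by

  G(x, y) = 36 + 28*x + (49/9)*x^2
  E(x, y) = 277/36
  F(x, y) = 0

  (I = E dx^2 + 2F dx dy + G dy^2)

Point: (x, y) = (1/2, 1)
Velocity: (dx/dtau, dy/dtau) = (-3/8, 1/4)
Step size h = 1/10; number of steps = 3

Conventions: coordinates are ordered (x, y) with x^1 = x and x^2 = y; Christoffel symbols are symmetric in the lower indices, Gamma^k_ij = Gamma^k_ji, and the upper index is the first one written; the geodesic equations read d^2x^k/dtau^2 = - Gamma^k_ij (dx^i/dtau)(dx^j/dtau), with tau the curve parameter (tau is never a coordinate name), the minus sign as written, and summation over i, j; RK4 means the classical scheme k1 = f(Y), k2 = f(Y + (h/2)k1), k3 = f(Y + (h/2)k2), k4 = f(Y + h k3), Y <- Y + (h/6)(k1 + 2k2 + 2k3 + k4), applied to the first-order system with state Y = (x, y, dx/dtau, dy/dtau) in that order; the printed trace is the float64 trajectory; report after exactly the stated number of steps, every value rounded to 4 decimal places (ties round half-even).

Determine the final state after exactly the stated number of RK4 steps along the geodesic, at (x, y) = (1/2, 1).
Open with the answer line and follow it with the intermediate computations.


Answer: x = 0.3938, y = 1.0777, dx/dtau = -0.3320, dy/dtau = 0.2682

f(Y) = (dx/dtau, dy/dtau, -Gamma^x_ij Y'^i Y'^j, -Gamma^y_ij Y'^i Y'^j) with the Gammas evaluated at the stage position; h = 0.100000; intermediate values shown to 6 dp
step 0: x = 0.5000, y = 1.0000, dx/dtau = -0.3750, dy/dtau = 0.2500
step 1:
  k1: at (x, y) = (0.500000, 1.000000), (dx/dtau, dy/dtau) = (-0.375000, 0.250000); Gamma_xxx = 0.000000, Gamma_xxy = 0.000000, Gamma_xyy = -2.173285, Gamma_yxx = 0.000000, Gamma_yxy = 0.325581, Gamma_yyy = 0.000000; k1 = (-0.375000, 0.250000, 0.135830, 0.061047)
  k2: at (x, y) = (0.481250, 1.012500), (dx/dtau, dy/dtau) = (-0.368208, 0.253052); Gamma_xxx = 0.000000, Gamma_xxy = 0.000000, Gamma_xyy = -2.160018, Gamma_yxx = 0.000000, Gamma_yxy = 0.327581, Gamma_yyy = 0.000000; k2 = (-0.368208, 0.253052, 0.138318, 0.061045)
  k3: at (x, y) = (0.481590, 1.012653), (dx/dtau, dy/dtau) = (-0.368084, 0.253052); Gamma_xxx = 0.000000, Gamma_xxy = 0.000000, Gamma_xyy = -2.160258, Gamma_yxx = 0.000000, Gamma_yxy = 0.327545, Gamma_yyy = 0.000000; k3 = (-0.368084, 0.253052, 0.138333, 0.061018)
  k4: at (x, y) = (0.463192, 1.025305), (dx/dtau, dy/dtau) = (-0.361167, 0.256102); Gamma_xxx = 0.000000, Gamma_xxy = 0.000000, Gamma_xyy = -2.147240, Gamma_yxx = 0.000000, Gamma_yxy = 0.329531, Gamma_yyy = 0.000000; k4 = (-0.361167, 0.256102, 0.140833, 0.060960)
  Y <- Y + (h/6)(k1 + 2k2 + 2k3 + k4): x = 0.4632, y = 1.0253, dx/dtau = -0.3612, dy/dtau = 0.2561
step 2:
  k1: at (x, y) = (0.463187, 1.025305), (dx/dtau, dy/dtau) = (-0.361167, 0.256102); Gamma_xxx = 0.000000, Gamma_xxy = 0.000000, Gamma_xyy = -2.147237, Gamma_yxx = 0.000000, Gamma_yxy = 0.329531, Gamma_yyy = 0.000000; k1 = (-0.361167, 0.256102, 0.140834, 0.060960)
  k2: at (x, y) = (0.445129, 1.038110), (dx/dtau, dy/dtau) = (-0.354126, 0.259150); Gamma_xxx = 0.000000, Gamma_xxy = 0.000000, Gamma_xyy = -2.134460, Gamma_yxx = 0.000000, Gamma_yxy = 0.331504, Gamma_yyy = 0.000000; k2 = (-0.354126, 0.259150, 0.143348, 0.060845)
  k3: at (x, y) = (0.445481, 1.038263), (dx/dtau, dy/dtau) = (-0.354000, 0.259144); Gamma_xxx = 0.000000, Gamma_xxy = 0.000000, Gamma_xyy = -2.134709, Gamma_yxx = 0.000000, Gamma_yxy = 0.331465, Gamma_yyy = 0.000000; k3 = (-0.354000, 0.259144, 0.143358, 0.060815)
  k4: at (x, y) = (0.427787, 1.051220), (dx/dtau, dy/dtau) = (-0.346831, 0.262184); Gamma_xxx = 0.000000, Gamma_xxy = 0.000000, Gamma_xyy = -2.122189, Gamma_yxx = 0.000000, Gamma_yxy = 0.333420, Gamma_yyy = 0.000000; k4 = (-0.346831, 0.262184, 0.145880, 0.060638)
  Y <- Y + (h/6)(k1 + 2k2 + 2k3 + k4): x = 0.4278, y = 1.0512, dx/dtau = -0.3468, dy/dtau = 0.2622
step 3:
  k1: at (x, y) = (0.427783, 1.051220), (dx/dtau, dy/dtau) = (-0.346832, 0.262184); Gamma_xxx = 0.000000, Gamma_xxy = 0.000000, Gamma_xyy = -2.122186, Gamma_yxx = 0.000000, Gamma_yxy = 0.333421, Gamma_yyy = 0.000000; k1 = (-0.346832, 0.262184, 0.145880, 0.060638)
  k2: at (x, y) = (0.410442, 1.064329), (dx/dtau, dy/dtau) = (-0.339538, 0.265216); Gamma_xxx = 0.000000, Gamma_xxy = 0.000000, Gamma_xyy = -2.109915, Gamma_yxx = 0.000000, Gamma_yxy = 0.335360, Gamma_yyy = 0.000000; k2 = (-0.339538, 0.265216, 0.148411, 0.060399)
  k3: at (x, y) = (0.410806, 1.064481), (dx/dtau, dy/dtau) = (-0.339411, 0.265204); Gamma_xxx = 0.000000, Gamma_xxy = 0.000000, Gamma_xyy = -2.110173, Gamma_yxx = 0.000000, Gamma_yxy = 0.335319, Gamma_yyy = 0.000000; k3 = (-0.339411, 0.265204, 0.148415, 0.060366)
  k4: at (x, y) = (0.393842, 1.077740), (dx/dtau, dy/dtau) = (-0.331990, 0.268221); Gamma_xxx = 0.000000, Gamma_xxy = 0.000000, Gamma_xyy = -2.098170, Gamma_yxx = 0.000000, Gamma_yxy = 0.337237, Gamma_yyy = 0.000000; k4 = (-0.331990, 0.268221, 0.150947, 0.060060)
  Y <- Y + (h/6)(k1 + 2k2 + 2k3 + k4): x = 0.3938, y = 1.0777, dx/dtau = -0.3320, dy/dtau = 0.2682


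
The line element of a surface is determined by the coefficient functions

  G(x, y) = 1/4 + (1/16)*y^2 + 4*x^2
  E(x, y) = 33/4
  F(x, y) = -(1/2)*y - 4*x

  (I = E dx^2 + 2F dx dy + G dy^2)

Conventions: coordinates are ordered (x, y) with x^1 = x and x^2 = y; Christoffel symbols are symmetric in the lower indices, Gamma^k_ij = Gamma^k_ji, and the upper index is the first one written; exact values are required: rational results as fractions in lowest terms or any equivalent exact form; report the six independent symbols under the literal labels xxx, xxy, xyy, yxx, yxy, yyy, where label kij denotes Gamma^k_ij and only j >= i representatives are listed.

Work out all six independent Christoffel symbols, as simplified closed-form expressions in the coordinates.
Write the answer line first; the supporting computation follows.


Answer: Gamma_xxx = (-1024*x - 128*y)/(1088*x^2 - 256*x*y + 17*y^2 + 132), Gamma_xxy = (1024*x^2 + 128*x*y)/(1088*x^2 - 256*x*y + 17*y^2 + 132), Gamma_xyy = (-1024*x^3 - 128*x^2 - 16*x*y^2 + 16*x*y - 64*x - 8)/(1088*x^2 - 256*x*y + 17*y^2 + 132), Gamma_yxx = -2112/(1088*x^2 - 256*x*y + 17*y^2 + 132), Gamma_yxy = 2112*x/(1088*x^2 - 256*x*y + 17*y^2 + 132), Gamma_yyy = (-1024*x^2 - 128*x*y - 128*x + 17*y)/(1088*x^2 - 256*x*y + 17*y^2 + 132)

E = 33/4; F = -(1/2)*y - 4*x; G = 1/4 + (1/16)*y^2 + 4*x^2
Gamma^k_ij = (1/2) g^{kl} (d_i g_jl + d_j g_il - d_l g_ij), with g^inv = (1/(EG-F^2)) [[G, -F], [-F, E]]
first partials: E_x = 0, E_y = 0, F_x = -4, F_y = -1/2, G_x = 8*x, G_y = (1/8)*y
D = EG - F^2 = 33/16 + (17/64)*y^2 - 4*x*y + 17*x^2
expanded: Gamma^x_xx = (G E_x - 2F F_x + F E_y)/(2D), Gamma^x_xy = (G E_y - F G_x)/(2D), Gamma^x_yy = (2G F_y - G G_x - F G_y)/(2D), Gamma^y_xx = (2E F_x - E E_y - F E_x)/(2D), Gamma^y_xy = (E G_x - F E_y)/(2D), Gamma^y_yy = (E G_y - 2F F_y + F G_x)/(2D); substitute and cancel common factors


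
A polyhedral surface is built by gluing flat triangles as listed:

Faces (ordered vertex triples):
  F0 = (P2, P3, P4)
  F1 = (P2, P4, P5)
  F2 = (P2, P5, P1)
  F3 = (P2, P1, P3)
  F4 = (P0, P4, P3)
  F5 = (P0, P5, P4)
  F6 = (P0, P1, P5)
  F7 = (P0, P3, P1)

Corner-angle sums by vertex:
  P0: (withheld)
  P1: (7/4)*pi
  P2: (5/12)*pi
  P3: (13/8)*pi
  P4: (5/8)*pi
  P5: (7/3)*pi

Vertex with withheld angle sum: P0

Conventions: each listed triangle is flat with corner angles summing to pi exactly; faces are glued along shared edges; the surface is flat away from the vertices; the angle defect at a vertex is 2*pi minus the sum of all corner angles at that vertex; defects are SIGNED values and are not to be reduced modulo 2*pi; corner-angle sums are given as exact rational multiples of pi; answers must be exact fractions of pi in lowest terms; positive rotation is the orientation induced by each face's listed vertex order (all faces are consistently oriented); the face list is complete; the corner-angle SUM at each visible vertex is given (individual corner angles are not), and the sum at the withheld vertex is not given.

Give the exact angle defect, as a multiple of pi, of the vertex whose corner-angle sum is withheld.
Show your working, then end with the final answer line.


V = 6, E = 12, F = 8; chi = V - E + F = 2
Gauss-Bonnet: total defect = 2*pi*chi = 4*pi; visible defects sum to (13/4)*pi

Answer: defect(P0) = (3/4)*pi


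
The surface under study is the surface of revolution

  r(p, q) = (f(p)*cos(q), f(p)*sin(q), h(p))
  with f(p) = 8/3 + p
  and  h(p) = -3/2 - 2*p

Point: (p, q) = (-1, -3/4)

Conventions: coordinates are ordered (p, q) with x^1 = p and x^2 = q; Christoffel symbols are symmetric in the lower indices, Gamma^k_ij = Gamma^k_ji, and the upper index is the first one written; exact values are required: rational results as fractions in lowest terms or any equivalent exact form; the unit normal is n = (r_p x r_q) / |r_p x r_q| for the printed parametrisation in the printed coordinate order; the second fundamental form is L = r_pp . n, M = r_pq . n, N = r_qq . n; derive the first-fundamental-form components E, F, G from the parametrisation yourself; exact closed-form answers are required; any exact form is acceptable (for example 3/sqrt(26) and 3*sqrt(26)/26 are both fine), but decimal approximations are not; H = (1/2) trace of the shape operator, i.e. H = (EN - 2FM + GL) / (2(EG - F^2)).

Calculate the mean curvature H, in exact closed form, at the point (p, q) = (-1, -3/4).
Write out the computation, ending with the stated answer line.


f = 5/3, f' = 1, f'' = 0, h' = -2, h'' = 0
E = 5, F = 0, G = 25/9; answer radicand W^2 = 5
unnormalised second-form numerators: l = 0, m = 0, n = -10/3; L = l/sqrt(5), and similarly M = m/sqrt(W^2), N = n/sqrt(W^2)
H = (E*n - 2*F*m + G*l) / (2*(EG - F^2)*sqrt(W^2)); E*n - 2*F*m + G*l = -50/3, EG - F^2 = 125/9, so H = (-3/5)/sqrt(5)

Answer: H = -3*sqrt(5)/25
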